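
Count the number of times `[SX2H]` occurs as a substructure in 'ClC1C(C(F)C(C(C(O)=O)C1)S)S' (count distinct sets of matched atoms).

2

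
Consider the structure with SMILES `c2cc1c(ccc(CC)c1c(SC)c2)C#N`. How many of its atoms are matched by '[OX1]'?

Check the 16 heavy atoms by environment: 10× c (aromatic, X3) → no; 1× C (X2) → no; 1× N (X1) → no; 3× C (X4) → no; 1× S (X2) → no.
No environment satisfies the query, so 0 matching atoms.

0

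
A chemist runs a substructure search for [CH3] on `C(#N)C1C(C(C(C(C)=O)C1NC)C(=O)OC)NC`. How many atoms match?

4

The query [CH3] means: aliphatic carbon with exactly three hydrogens.
Check the 18 heavy atoms by environment: 5× C (H1) → no; 3× C (H0) → no; 3× O (H0) → no; 4× C (H3) → match; 1× N (H0) → no; 2× N (H1) → no.
That gives 4 matching atoms.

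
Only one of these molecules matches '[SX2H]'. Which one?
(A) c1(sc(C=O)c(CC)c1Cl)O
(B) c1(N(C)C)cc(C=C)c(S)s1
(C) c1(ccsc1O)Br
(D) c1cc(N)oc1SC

[SX2H] describes an aliphatic sulfur with two connections, one being H (a thiol).
(A) has a hydroxyl group (-OH) but it is an -OH, not an -SH.
(B) contains a thiol (-SH), which satisfies every atom and bond constraint.
(C) has a hydroxyl group (-OH) but it is an -OH, not an -SH.
(D) has a methylthio ether (-SCH3) but the sulfur has H0 (bonded to two carbons), not H1.
So the answer is (B).

B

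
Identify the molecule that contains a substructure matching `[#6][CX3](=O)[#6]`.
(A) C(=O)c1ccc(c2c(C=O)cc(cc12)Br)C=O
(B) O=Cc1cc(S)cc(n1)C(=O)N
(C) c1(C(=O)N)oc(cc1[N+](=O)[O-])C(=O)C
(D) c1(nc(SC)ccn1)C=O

[#6][CX3](=O)[#6] describes a carbonyl carbon (no H) flanked by two carbons (a ketone).
(A) has an aldehyde (-CHO) but the carbonyl carbon has H1, so it is not flanked by two carbons.
(B) has a primary amide (-C(=O)NH2) but one neighbour of the carbonyl carbon is N, not C.
(C) contains an acetyl/ketone group (-C(=O)CH3), which satisfies every atom and bond constraint.
(D) has an aldehyde (-CHO) but the carbonyl carbon has H1, so it is not flanked by two carbons.
So the answer is (C).

C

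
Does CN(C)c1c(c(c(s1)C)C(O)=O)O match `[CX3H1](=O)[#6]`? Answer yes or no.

The pattern [CX3H1](=O)[#6] describes an sp2 carbon with one H, double-bonded to O and single-bonded to carbon — an aldehyde.
The closest candidate here is a carboxylic acid group (-C(=O)OH), but the carbonyl carbon has H0 and is bonded to O, not H1. No other fragment satisfies the full query, so there is no match.

No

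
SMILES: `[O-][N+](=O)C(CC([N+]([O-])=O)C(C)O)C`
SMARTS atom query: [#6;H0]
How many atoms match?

The query [#6;H0] means: any carbon with no attached hydrogen.
Check the 13 heavy atoms by environment: 2× C (H3) → no; 3× C (H1) → no; 1× C (H2) → no; 1× O (H1) → no; 2× N (charge +1, H0) → no; 2× O (charge -1, H0) → no; 2× O (H0) → no.
No environment satisfies the query, so 0 matching atoms.

0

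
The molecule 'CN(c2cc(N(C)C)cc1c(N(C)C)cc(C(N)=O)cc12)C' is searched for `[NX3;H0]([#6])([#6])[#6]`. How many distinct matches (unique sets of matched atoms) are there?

[NX3;H0]([#6])([#6])[#6] is the SMARTS for a tertiary amine: a trivalent nitrogen with no H, bonded to three carbons.
The molecule carries 3 separate instances of a dimethylamino group (-N(CH3)2) meeting every constraint; each maps to a distinct set of atoms, giving 3 matches.

3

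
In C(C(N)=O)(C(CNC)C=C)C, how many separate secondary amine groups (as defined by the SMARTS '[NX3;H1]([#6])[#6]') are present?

1

[NX3;H1]([#6])[#6] is the SMARTS for a secondary amine: a trivalent nitrogen with one H, bonded to two carbons.
Exactly one fragment in the molecule meets all constraints, giving 1 match.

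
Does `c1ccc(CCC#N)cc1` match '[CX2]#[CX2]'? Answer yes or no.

No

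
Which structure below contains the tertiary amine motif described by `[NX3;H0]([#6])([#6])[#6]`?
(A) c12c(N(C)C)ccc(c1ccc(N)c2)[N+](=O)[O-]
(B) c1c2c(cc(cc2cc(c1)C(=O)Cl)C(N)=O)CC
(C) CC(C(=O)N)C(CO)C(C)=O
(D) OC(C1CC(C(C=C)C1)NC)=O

[NX3;H0]([#6])([#6])[#6] describes a trivalent nitrogen with no H, bonded to three carbons (a tertiary amine).
(A) contains a dimethylamino group (-N(CH3)2), which satisfies every atom and bond constraint.
(B) has a primary amide (-C(=O)NH2) but the amide nitrogen has H2 and only one carbon neighbour.
(C) has a primary amide (-C(=O)NH2) but the amide nitrogen has H2 and only one carbon neighbour.
(D) has an N-methylamino group (-NHCH3) but the nitrogen still has one H (H1), not H0.
So the answer is (A).

A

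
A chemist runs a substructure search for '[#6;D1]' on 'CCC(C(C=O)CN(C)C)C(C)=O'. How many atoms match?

4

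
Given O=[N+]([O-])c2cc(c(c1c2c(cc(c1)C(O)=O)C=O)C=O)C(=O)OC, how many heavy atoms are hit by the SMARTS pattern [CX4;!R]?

The query [CX4;!R] means: aliphatic carbon with four total connections, not in a ring.
Check the 24 heavy atoms by environment: 10× c (aromatic, X3, in 6-ring) → no; 4× C (X3, acyclic) → no; 5× O (X1, acyclic) → no; 1× N (charge +1, X3, acyclic) → no; 1× O (charge -1, X1, acyclic) → no; 2× O (X2, acyclic) → no; 1× C (X4, acyclic) → match.
That gives 1 matching atom.

1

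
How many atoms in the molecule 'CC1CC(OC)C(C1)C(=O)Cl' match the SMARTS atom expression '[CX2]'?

0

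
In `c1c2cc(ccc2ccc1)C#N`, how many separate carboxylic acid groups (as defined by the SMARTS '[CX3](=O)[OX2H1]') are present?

[CX3](=O)[OX2H1] is the SMARTS for a carboxylic acid: an sp2 carbon double-bonded to O and single-bonded to an -OH oxygen.
No fragment in the molecule satisfies every constraint, giving 0 matches.

0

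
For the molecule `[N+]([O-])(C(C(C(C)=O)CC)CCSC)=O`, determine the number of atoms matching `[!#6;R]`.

0

The query [!#6;R] means: non-carbon atom that is part of a ring.
Check the 14 heavy atoms by environment: 9× C (acyclic) → no; 1× S (acyclic) → no; 1× N (charge +1, acyclic) → no; 1× O (charge -1, acyclic) → no; 2× O (acyclic) → no.
No environment satisfies the query, so 0 matching atoms.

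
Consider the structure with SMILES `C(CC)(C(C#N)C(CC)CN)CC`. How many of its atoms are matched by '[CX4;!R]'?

10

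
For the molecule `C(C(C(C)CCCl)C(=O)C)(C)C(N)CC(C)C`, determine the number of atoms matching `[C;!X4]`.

Check the 17 heavy atoms by environment: 13× C (X4) → no; 1× N (X3) → no; 1× C (X3) → match; 1× O (X1) → no; 1× Cl (X1) → no.
That gives 1 matching atom.

1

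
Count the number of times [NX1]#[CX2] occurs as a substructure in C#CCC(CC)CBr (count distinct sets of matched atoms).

0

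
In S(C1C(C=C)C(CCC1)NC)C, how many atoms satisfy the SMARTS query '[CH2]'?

4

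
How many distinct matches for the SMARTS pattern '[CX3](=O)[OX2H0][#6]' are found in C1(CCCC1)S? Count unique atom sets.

0

[CX3](=O)[OX2H0][#6] is the SMARTS for an ester: a carbonyl carbon bonded to an oxygen that is itself bonded to carbon (no H on that O).
No fragment in the molecule satisfies every constraint, giving 0 matches.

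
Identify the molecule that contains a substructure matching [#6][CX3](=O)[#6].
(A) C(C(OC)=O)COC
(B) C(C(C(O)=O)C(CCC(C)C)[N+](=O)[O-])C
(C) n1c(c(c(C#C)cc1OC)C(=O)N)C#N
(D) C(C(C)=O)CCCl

D

[#6][CX3](=O)[#6] describes a carbonyl carbon (no H) flanked by two carbons (a ketone).
(A) has a methyl-ester group (-C(=O)OCH3) but one neighbour of the carbonyl carbon is O, not C.
(B) has a carboxylic acid group (-C(=O)OH) but one neighbour of the carbonyl carbon is O, not C.
(C) has a primary amide (-C(=O)NH2) but one neighbour of the carbonyl carbon is N, not C.
(D) contains an acetyl/ketone group (-C(=O)CH3), which satisfies every atom and bond constraint.
So the answer is (D).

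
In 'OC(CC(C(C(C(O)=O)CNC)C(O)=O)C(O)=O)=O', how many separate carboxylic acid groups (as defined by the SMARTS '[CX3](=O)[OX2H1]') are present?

[CX3](=O)[OX2H1] is the SMARTS for a carboxylic acid: an sp2 carbon double-bonded to O and single-bonded to an -OH oxygen.
The molecule carries 4 separate instances of a carboxylic acid group (-C(=O)OH) meeting every constraint; each maps to a distinct set of atoms, giving 4 matches.

4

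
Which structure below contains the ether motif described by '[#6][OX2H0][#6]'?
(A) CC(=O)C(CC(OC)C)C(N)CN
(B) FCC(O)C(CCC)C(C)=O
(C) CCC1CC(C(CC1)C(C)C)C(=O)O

A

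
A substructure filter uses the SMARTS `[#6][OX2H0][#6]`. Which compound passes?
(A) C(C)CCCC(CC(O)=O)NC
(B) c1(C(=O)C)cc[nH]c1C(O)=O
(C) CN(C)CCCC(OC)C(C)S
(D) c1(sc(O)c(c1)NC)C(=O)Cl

C

[#6][OX2H0][#6] describes an aliphatic oxygen bridging two carbons with no H on the oxygen (an ether).
(A) has a carboxylic acid group (-C(=O)OH) but the -OH oxygen has H1; the =O is OX1, not OX2.
(B) has a carboxylic acid group (-C(=O)OH) but the -OH oxygen has H1; the =O is OX1, not OX2.
(C) contains a methoxy ether (-OCH3), which satisfies every atom and bond constraint.
(D) has a hydroxyl group (-OH) but the oxygen has H1, not H0 bridging two carbons.
So the answer is (C).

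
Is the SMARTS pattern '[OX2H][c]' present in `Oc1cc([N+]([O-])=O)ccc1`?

Yes

The pattern [OX2H][c] describes a hydroxyl oxygen attached to an aromatic carbon — a phenol.
The molecule carries a hydroxyl group (-OH), whose atoms satisfy every constraint of the query, so the pattern matches.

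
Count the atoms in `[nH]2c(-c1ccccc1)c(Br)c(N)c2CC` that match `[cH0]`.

Check the 15 heavy atoms by environment: 1× n (aromatic, H1) → no; 5× c (aromatic, H0) → match; 1× N (H2) → no; 1× C (H2) → no; 1× C (H3) → no; 1× Br (H0) → no; 5× c (aromatic, H1) → no.
That gives 5 matching atoms.

5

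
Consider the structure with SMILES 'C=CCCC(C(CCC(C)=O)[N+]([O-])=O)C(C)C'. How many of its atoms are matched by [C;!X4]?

3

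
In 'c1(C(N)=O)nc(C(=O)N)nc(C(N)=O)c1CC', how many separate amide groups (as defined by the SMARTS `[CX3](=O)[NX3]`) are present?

3

[CX3](=O)[NX3] is the SMARTS for an amide: a carbonyl carbon bonded to a trivalent nitrogen.
The molecule carries 3 separate instances of a primary amide (-C(=O)NH2) meeting every constraint; each maps to a distinct set of atoms, giving 3 matches.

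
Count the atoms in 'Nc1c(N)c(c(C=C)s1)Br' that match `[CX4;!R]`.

0

The query [CX4;!R] means: aliphatic carbon with four total connections, not in a ring.
Check the 10 heavy atoms by environment: 1× s (aromatic, X2, in 5-ring) → no; 4× c (aromatic, X3, in 5-ring) → no; 1× Br (X1, acyclic) → no; 2× C (X3, acyclic) → no; 2× N (X3, acyclic) → no.
No environment satisfies the query, so 0 matching atoms.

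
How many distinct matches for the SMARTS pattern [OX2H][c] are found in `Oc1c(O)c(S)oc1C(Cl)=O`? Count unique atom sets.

2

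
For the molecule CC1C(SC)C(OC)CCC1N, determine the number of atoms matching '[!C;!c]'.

3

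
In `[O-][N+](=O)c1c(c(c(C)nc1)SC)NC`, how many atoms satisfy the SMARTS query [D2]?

4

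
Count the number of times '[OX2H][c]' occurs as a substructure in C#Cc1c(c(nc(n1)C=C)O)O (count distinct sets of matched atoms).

2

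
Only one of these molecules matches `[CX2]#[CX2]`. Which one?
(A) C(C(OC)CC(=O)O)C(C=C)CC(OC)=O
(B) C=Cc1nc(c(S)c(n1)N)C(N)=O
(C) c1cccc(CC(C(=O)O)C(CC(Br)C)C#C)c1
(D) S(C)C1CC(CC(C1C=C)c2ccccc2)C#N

C

[CX2]#[CX2] describes a carbon-carbon triple bond (an alkyne).
(A) has a vinyl group (-CH=CH2) but the C=C is a double bond; both carbons are CX3, not CX2.
(B) has a vinyl group (-CH=CH2) but the C=C is a double bond; both carbons are CX3, not CX2.
(C) contains an ethynyl group (-C#CH), which satisfies every atom and bond constraint.
(D) has a nitrile (-C#N) but the triple bond is C#N, not C#C.
So the answer is (C).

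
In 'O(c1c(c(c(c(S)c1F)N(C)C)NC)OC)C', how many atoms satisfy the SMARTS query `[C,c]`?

11

Check the 17 heavy atoms by environment: 6× c (aromatic) → match; 1× S → no; 2× N → no; 5× C → match; 2× O → no; 1× F → no.
Summing the matching environments: 6 + 5 = 11 matching atoms.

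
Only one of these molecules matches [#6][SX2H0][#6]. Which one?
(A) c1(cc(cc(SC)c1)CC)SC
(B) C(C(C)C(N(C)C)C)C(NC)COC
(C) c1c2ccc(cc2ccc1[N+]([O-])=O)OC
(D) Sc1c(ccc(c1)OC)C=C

A

[#6][SX2H0][#6] describes an aliphatic sulfur bridging two carbons with no H on the sulfur (a thioether).
(A) contains a methylthio ether (-SCH3), which satisfies every atom and bond constraint.
(B) has a methoxy ether (-OCH3) but the bridging atom is O, not S.
(C) has a methoxy ether (-OCH3) but the bridging atom is O, not S.
(D) has a thiol (-SH) but the sulfur has H1, not H0 bridging two carbons.
So the answer is (A).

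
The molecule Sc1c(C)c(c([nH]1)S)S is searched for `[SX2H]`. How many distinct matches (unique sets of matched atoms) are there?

3

[SX2H] is the SMARTS for a thiol: an aliphatic sulfur with two connections, one being H.
The molecule carries 3 separate instances of a thiol (-SH) meeting every constraint; each maps to a distinct set of atoms, giving 3 matches.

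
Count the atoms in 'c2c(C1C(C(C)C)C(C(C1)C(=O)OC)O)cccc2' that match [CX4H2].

1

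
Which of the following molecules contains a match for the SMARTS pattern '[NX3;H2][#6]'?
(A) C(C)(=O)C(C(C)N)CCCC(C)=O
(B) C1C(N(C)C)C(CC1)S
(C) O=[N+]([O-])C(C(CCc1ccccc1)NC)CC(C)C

A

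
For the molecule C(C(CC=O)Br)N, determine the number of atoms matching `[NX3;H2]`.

1

The query [NX3;H2] means: aliphatic N with 3 total connections, two of them H — an -NH2 nitrogen (amine or amide).
Check the 7 heavy atoms by environment: 2× C (H2, X4) → no; 1× C (H1, X4) → no; 1× C (H1, X3) → no; 1× O (H0, X1) → no; 1× Br (H0, X1) → no; 1× N (H2, X3) → match.
That gives 1 matching atom.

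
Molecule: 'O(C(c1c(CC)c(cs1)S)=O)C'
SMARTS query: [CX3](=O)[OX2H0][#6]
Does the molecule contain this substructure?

The pattern [CX3](=O)[OX2H0][#6] describes a carbonyl carbon bonded to an oxygen that is itself bonded to carbon (no H on that O) — an ester.
The molecule carries a methyl-ester group (-C(=O)OCH3), whose atoms satisfy every constraint of the query, so the pattern matches.

Yes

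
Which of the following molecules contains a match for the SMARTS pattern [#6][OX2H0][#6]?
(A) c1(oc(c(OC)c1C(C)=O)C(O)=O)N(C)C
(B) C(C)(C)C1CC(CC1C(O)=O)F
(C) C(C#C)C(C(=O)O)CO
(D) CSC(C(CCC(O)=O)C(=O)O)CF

A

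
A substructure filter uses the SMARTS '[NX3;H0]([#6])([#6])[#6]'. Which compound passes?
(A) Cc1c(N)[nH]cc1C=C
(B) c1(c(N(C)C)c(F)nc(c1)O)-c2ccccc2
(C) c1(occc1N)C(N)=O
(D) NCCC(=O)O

[NX3;H0]([#6])([#6])[#6] describes a trivalent nitrogen with no H, bonded to three carbons (a tertiary amine).
(A) has a primary amino group (-NH2) but the nitrogen has H2, not H0 with three carbons.
(B) contains a dimethylamino group (-N(CH3)2), which satisfies every atom and bond constraint.
(C) has a primary amino group (-NH2) but the nitrogen has H2, not H0 with three carbons.
(D) has a primary amino group (-NH2) but the nitrogen has H2, not H0 with three carbons.
So the answer is (B).

B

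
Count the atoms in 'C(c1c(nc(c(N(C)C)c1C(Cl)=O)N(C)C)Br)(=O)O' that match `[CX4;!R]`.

4

The query [CX4;!R] means: aliphatic carbon with four total connections, not in a ring.
Check the 19 heavy atoms by environment: 1× n (aromatic, X2, in 6-ring) → no; 5× c (aromatic, X3, in 6-ring) → no; 2× C (X3, acyclic) → no; 2× O (X1, acyclic) → no; 1× Cl (X1, acyclic) → no; 1× O (X2, acyclic) → no; 2× N (X3, acyclic) → no; 4× C (X4, acyclic) → match; 1× Br (X1, acyclic) → no.
That gives 4 matching atoms.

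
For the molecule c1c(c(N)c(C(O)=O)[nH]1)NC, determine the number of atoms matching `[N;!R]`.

2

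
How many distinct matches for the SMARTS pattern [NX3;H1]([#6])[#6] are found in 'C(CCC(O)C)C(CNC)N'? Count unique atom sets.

1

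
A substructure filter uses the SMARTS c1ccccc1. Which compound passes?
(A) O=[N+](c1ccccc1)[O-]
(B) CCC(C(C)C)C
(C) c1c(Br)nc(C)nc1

A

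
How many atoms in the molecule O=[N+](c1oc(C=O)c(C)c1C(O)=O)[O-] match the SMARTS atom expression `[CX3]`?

The query [CX3] means: C with X3: aliphatic carbon with exactly 3 total connections.
Check the 14 heavy atoms by environment: 1× o (aromatic, X2) → no; 4× c (aromatic, X3) → no; 1× N (charge +1, X3) → no; 1× O (charge -1, X1) → no; 3× O (X1) → no; 2× C (X3) → match; 1× O (X2) → no; 1× C (X4) → no.
That gives 2 matching atoms.

2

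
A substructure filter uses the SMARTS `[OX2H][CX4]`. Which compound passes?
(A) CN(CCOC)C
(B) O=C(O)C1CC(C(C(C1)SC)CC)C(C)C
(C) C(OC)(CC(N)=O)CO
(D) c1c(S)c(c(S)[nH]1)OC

C

[OX2H][CX4] describes a hydroxyl oxygen bound to an sp3 (X4) carbon (an aliphatic alcohol).
(A) has a methoxy ether (-OCH3) but the oxygen has H0 (ether), not H1.
(B) has a carboxylic acid group (-C(=O)OH) but the -OH is on a CX3 carbonyl carbon, not a CX4 carbon.
(C) contains a hydroxyl group (-OH), which satisfies every atom and bond constraint.
(D) has a methoxy ether (-OCH3) but the oxygen has H0 (ether), not H1.
So the answer is (C).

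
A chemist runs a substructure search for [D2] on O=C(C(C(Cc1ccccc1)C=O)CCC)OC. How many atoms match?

10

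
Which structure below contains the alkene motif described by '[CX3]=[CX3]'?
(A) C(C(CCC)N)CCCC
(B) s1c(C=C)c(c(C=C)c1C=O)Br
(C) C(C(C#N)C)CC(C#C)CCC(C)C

B

[CX3]=[CX3] describes a non-aromatic C=C double bond between two sp2 carbons (an alkene).
(A) has an ethyl group (-CH2CH3) but its C-C bond is a single bond between CX4 carbons, not CX3=CX3.
(B) contains a vinyl group (-CH=CH2), which satisfies every atom and bond constraint.
(C) has an ethynyl group (-C#CH) but the C-C bond is a triple bond, not a double bond.
So the answer is (B).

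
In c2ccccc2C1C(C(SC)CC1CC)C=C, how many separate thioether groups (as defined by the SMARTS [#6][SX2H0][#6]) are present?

[#6][SX2H0][#6] is the SMARTS for a thioether: an aliphatic sulfur bridging two carbons with no H on the sulfur.
Exactly one fragment in the molecule meets all constraints, giving 1 match.

1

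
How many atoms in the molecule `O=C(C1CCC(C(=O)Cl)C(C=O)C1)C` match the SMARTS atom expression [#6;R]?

The query [#6;R] means: carbon that is part of a ring.
Check the 14 heavy atoms by environment: 6× C (in 6-ring) → match; 4× C (acyclic) → no; 3× O (acyclic) → no; 1× Cl (acyclic) → no.
That gives 6 matching atoms.

6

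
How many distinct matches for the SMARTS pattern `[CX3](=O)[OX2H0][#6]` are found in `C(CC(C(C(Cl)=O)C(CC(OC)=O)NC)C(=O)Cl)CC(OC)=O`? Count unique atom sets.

2

[CX3](=O)[OX2H0][#6] is the SMARTS for an ester: a carbonyl carbon bonded to an oxygen that is itself bonded to carbon (no H on that O).
The molecule carries 2 separate instances of a methyl-ester group (-C(=O)OCH3) meeting every constraint; each maps to a distinct set of atoms, giving 2 matches.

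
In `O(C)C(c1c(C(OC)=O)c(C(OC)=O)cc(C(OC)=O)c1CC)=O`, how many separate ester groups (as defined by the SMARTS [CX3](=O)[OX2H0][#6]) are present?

[CX3](=O)[OX2H0][#6] is the SMARTS for an ester: a carbonyl carbon bonded to an oxygen that is itself bonded to carbon (no H on that O).
The molecule carries 4 separate instances of a methyl-ester group (-C(=O)OCH3) meeting every constraint; each maps to a distinct set of atoms, giving 4 matches.

4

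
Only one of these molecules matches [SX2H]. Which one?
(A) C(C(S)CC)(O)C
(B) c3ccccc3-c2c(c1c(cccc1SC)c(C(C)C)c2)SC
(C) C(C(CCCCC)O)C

A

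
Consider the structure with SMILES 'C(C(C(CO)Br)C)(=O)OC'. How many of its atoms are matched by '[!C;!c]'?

4

Check the 10 heavy atoms by environment: 6× C → no; 3× O → match; 1× Br → match.
Summing the matching environments: 3 + 1 = 4 matching atoms.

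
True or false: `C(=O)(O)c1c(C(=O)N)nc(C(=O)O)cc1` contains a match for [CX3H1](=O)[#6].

The pattern [CX3H1](=O)[#6] describes an sp2 carbon with one H, double-bonded to O and single-bonded to carbon — an aldehyde.
The closest candidate here is a carboxylic acid group (-C(=O)OH), but the carbonyl carbon has H0 and is bonded to O, not H1. No other fragment satisfies the full query, so there is no match.

False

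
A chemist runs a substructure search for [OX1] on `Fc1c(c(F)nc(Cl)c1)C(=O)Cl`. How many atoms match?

1

The query [OX1] means: aliphatic oxygen with one total connection — typically a carbonyl =O or an oxide.
Check the 12 heavy atoms by environment: 1× n (aromatic, X2) → no; 5× c (aromatic, X3) → no; 2× Cl (X1) → no; 1× C (X3) → no; 1× O (X1) → match; 2× F (X1) → no.
That gives 1 matching atom.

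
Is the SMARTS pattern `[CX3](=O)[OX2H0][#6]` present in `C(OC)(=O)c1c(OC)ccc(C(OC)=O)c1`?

Yes

The pattern [CX3](=O)[OX2H0][#6] describes a carbonyl carbon bonded to an oxygen that is itself bonded to carbon (no H on that O) — an ester.
The molecule carries a methyl-ester group (-C(=O)OCH3), whose atoms satisfy every constraint of the query, so the pattern matches.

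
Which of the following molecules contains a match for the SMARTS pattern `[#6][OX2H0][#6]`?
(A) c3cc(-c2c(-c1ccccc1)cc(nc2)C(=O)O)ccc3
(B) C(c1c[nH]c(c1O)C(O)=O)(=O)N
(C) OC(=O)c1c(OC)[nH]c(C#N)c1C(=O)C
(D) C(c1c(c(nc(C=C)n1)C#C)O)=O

C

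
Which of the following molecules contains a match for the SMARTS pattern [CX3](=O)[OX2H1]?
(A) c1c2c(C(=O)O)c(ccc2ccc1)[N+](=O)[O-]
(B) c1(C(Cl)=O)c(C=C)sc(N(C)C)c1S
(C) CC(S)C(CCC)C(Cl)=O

A

[CX3](=O)[OX2H1] describes an sp2 carbon double-bonded to O and single-bonded to an -OH oxygen (a carboxylic acid).
(A) contains a carboxylic acid group (-C(=O)OH), which satisfies every atom and bond constraint.
(B) has an acyl chloride (-C(=O)Cl) but the carbonyl is bonded to Cl, not to an -OH oxygen.
(C) has an acyl chloride (-C(=O)Cl) but the carbonyl is bonded to Cl, not to an -OH oxygen.
So the answer is (A).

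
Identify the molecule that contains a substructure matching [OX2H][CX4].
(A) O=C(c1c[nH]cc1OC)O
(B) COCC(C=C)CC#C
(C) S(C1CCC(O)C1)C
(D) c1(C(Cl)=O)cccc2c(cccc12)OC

C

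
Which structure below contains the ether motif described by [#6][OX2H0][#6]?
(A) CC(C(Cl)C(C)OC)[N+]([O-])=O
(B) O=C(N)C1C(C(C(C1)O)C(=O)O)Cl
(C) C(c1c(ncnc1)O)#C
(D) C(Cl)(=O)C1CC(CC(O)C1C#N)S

A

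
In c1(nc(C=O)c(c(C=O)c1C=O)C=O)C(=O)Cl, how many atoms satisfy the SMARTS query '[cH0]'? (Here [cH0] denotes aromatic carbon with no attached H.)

Check the 17 heavy atoms by environment: 1× n (aromatic, H0) → no; 5× c (aromatic, H0) → match; 1× C (H0) → no; 5× O (H0) → no; 1× Cl (H0) → no; 4× C (H1) → no.
That gives 5 matching atoms.

5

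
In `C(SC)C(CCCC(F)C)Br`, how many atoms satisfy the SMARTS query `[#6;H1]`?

2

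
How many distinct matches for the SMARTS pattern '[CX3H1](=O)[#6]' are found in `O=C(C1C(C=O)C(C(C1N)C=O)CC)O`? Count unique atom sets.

2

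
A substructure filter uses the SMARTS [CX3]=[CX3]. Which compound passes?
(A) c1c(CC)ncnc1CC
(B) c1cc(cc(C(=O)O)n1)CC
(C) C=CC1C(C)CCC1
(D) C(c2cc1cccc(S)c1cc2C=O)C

C

[CX3]=[CX3] describes a non-aromatic C=C double bond between two sp2 carbons (an alkene).
(A) has an ethyl group (-CH2CH3) but its C-C bond is a single bond between CX4 carbons, not CX3=CX3.
(B) has an ethyl group (-CH2CH3) but its C-C bond is a single bond between CX4 carbons, not CX3=CX3.
(C) contains a vinyl group (-CH=CH2), which satisfies every atom and bond constraint.
(D) has an ethyl group (-CH2CH3) but its C-C bond is a single bond between CX4 carbons, not CX3=CX3.
So the answer is (C).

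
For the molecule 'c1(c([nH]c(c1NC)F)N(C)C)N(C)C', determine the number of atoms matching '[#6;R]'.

4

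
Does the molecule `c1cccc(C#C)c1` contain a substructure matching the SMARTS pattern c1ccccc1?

Yes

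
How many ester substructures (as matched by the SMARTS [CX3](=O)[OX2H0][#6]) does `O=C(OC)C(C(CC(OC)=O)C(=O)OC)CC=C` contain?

[CX3](=O)[OX2H0][#6] is the SMARTS for an ester: a carbonyl carbon bonded to an oxygen that is itself bonded to carbon (no H on that O).
The molecule carries 3 separate instances of a methyl-ester group (-C(=O)OCH3) meeting every constraint; each maps to a distinct set of atoms, giving 3 matches.

3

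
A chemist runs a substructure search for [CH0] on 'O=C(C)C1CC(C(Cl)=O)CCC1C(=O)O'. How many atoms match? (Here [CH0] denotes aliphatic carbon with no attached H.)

3

Check the 15 heavy atoms by environment: 3× C (H2) → no; 3× C (H1) → no; 3× C (H0) → match; 3× O (H0) → no; 1× O (H1) → no; 1× Cl (H0) → no; 1× C (H3) → no.
That gives 3 matching atoms.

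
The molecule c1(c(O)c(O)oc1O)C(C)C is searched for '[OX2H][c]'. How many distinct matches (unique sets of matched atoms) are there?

[OX2H][c] is the SMARTS for a phenol: a hydroxyl oxygen attached to an aromatic carbon.
The molecule carries 3 separate instances of a hydroxyl group (-OH) meeting every constraint; each maps to a distinct set of atoms, giving 3 matches.

3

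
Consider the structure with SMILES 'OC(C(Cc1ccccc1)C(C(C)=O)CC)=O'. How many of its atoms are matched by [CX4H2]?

2

Check the 17 heavy atoms by environment: 2× C (H3, X4) → no; 2× C (H2, X4) → match; 2× C (H1, X4) → no; 2× C (H0, X3) → no; 2× O (H0, X1) → no; 1× c (aromatic, H0, X3) → no; 5× c (aromatic, H1, X3) → no; 1× O (H1, X2) → no.
That gives 2 matching atoms.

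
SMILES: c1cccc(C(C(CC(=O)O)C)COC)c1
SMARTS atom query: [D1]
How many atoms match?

4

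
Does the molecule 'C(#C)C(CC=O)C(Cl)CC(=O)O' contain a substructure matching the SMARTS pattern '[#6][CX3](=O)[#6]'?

The pattern [#6][CX3](=O)[#6] describes a carbonyl carbon (no H) flanked by two carbons — a ketone.
The closest candidate here is an aldehyde (-CHO), but the carbonyl carbon has H1, so it is not flanked by two carbons. No other fragment satisfies the full query, so there is no match.

No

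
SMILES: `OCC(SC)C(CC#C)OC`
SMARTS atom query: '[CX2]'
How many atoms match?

2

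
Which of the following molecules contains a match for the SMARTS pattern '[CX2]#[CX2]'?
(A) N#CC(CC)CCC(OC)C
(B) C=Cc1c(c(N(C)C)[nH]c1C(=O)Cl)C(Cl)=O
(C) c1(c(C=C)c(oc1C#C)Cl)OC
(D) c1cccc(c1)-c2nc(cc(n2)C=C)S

C

[CX2]#[CX2] describes a carbon-carbon triple bond (an alkyne).
(A) has a nitrile (-C#N) but the triple bond is C#N, not C#C.
(B) has a vinyl group (-CH=CH2) but the C=C is a double bond; both carbons are CX3, not CX2.
(C) contains an ethynyl group (-C#CH), which satisfies every atom and bond constraint.
(D) has a vinyl group (-CH=CH2) but the C=C is a double bond; both carbons are CX3, not CX2.
So the answer is (C).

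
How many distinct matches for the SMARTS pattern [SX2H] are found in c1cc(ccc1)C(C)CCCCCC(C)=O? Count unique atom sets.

0

[SX2H] is the SMARTS for a thiol: an aliphatic sulfur with two connections, one being H.
No fragment in the molecule satisfies every constraint, giving 0 matches.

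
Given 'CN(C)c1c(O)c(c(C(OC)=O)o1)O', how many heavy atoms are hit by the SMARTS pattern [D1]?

Check the 14 heavy atoms by environment: 1× o (aromatic, D2) → no; 4× c (aromatic, D3) → no; 1× N (D3) → no; 3× C (D1) → match; 3× O (D1) → match; 1× C (D3) → no; 1× O (D2) → no.
Summing the matching environments: 3 + 3 = 6 matching atoms.

6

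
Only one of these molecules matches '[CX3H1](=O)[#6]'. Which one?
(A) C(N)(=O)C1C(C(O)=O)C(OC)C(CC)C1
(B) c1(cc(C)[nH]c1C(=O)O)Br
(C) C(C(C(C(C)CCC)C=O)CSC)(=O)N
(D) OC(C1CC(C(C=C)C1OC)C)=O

[CX3H1](=O)[#6] describes an sp2 carbon with one H, double-bonded to O and single-bonded to carbon (an aldehyde).
(A) has a carboxylic acid group (-C(=O)OH) but the carbonyl carbon has H0 and is bonded to O, not H1.
(B) has a carboxylic acid group (-C(=O)OH) but the carbonyl carbon has H0 and is bonded to O, not H1.
(C) contains an aldehyde (-CHO), which satisfies every atom and bond constraint.
(D) has a carboxylic acid group (-C(=O)OH) but the carbonyl carbon has H0 and is bonded to O, not H1.
So the answer is (C).

C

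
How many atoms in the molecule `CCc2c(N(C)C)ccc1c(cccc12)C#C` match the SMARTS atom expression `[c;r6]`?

Check the 17 heavy atoms by environment: 10× c (aromatic, in 6-ring) → match; 1× N (acyclic) → no; 6× C (acyclic) → no.
That gives 10 matching atoms.

10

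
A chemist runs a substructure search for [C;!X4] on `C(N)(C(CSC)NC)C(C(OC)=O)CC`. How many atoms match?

1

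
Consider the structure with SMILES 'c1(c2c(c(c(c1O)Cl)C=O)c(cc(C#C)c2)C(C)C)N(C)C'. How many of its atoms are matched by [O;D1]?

2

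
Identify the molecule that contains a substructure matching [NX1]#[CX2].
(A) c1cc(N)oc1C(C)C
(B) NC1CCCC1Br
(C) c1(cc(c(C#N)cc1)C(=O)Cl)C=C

C

[NX1]#[CX2] describes a nitrogen triple-bonded to a two-connected carbon (a nitrile).
(A) has a primary amino group (-NH2) but the nitrogen is NX3 (three connections), not NX1 triple-bonded.
(B) has a primary amino group (-NH2) but the nitrogen is NX3 (three connections), not NX1 triple-bonded.
(C) contains a nitrile (-C#N), which satisfies every atom and bond constraint.
So the answer is (C).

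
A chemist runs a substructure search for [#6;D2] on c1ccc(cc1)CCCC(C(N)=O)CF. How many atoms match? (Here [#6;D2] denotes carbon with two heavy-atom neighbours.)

9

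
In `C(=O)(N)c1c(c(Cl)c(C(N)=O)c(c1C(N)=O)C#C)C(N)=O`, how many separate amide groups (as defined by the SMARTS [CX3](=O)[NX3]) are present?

4

[CX3](=O)[NX3] is the SMARTS for an amide: a carbonyl carbon bonded to a trivalent nitrogen.
The molecule carries 4 separate instances of a primary amide (-C(=O)NH2) meeting every constraint; each maps to a distinct set of atoms, giving 4 matches.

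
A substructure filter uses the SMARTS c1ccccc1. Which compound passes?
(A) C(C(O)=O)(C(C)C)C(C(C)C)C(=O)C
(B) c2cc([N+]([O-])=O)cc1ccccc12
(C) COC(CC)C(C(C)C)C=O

B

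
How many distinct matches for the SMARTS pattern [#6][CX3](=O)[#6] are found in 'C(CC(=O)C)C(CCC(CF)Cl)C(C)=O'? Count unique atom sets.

2

[#6][CX3](=O)[#6] is the SMARTS for a ketone: a carbonyl carbon (no H) flanked by two carbons.
The molecule carries 2 separate instances of an acetyl/ketone group (-C(=O)CH3) meeting every constraint; each maps to a distinct set of atoms, giving 2 matches.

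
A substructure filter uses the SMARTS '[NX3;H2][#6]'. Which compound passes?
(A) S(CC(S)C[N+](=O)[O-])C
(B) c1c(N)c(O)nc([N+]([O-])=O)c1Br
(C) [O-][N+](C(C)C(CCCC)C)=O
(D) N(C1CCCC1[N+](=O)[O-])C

B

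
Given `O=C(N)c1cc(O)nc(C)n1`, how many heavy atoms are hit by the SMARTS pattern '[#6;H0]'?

4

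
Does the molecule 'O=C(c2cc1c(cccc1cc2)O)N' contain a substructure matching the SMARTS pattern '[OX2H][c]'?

Yes

The pattern [OX2H][c] describes a hydroxyl oxygen attached to an aromatic carbon — a phenol.
The molecule carries a hydroxyl group (-OH), whose atoms satisfy every constraint of the query, so the pattern matches.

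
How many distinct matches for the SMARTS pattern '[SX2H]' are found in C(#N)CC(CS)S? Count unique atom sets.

2

[SX2H] is the SMARTS for a thiol: an aliphatic sulfur with two connections, one being H.
The molecule carries 2 separate instances of a thiol (-SH) meeting every constraint; each maps to a distinct set of atoms, giving 2 matches.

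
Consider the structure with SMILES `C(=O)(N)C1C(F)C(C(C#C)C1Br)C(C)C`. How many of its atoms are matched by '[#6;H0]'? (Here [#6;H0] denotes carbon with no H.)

2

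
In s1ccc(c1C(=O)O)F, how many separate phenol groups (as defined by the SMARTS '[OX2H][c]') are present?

0

[OX2H][c] is the SMARTS for a phenol: a hydroxyl oxygen attached to an aromatic carbon.
No fragment in the molecule satisfies every constraint, giving 0 matches.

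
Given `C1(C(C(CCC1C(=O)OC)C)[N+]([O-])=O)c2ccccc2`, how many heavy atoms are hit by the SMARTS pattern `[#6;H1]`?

Check the 20 heavy atoms by environment: 2× C (H2) → no; 4× C (H1) → match; 1× C (H0) → no; 3× O (H0) → no; 2× C (H3) → no; 1× N (charge +1, H0) → no; 1× O (charge -1, H0) → no; 1× c (aromatic, H0) → no; 5× c (aromatic, H1) → match.
Summing the matching environments: 4 + 5 = 9 matching atoms.

9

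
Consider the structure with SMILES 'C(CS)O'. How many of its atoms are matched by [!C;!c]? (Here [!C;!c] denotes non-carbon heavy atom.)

2

The query [!C;!c] means: neither aliphatic nor aromatic carbon — same as [!#6].
Check the 4 heavy atoms by environment: 2× C → no; 1× O → match; 1× S → match.
Summing the matching environments: 1 + 1 = 2 matching atoms.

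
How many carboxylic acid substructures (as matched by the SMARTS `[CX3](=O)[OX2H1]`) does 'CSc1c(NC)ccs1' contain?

[CX3](=O)[OX2H1] is the SMARTS for a carboxylic acid: an sp2 carbon double-bonded to O and single-bonded to an -OH oxygen.
No fragment in the molecule satisfies every constraint, giving 0 matches.

0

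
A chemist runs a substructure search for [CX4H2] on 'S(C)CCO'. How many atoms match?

2

The query [CX4H2] means: sp3 carbon (X4) with exactly two hydrogens.
Check the 5 heavy atoms by environment: 2× C (H2, X4) → match; 1× S (H0, X2) → no; 1× C (H3, X4) → no; 1× O (H1, X2) → no.
That gives 2 matching atoms.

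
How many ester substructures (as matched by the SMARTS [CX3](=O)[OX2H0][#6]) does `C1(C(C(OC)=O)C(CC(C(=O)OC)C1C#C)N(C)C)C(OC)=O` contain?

3

[CX3](=O)[OX2H0][#6] is the SMARTS for an ester: a carbonyl carbon bonded to an oxygen that is itself bonded to carbon (no H on that O).
The molecule carries 3 separate instances of a methyl-ester group (-C(=O)OCH3) meeting every constraint; each maps to a distinct set of atoms, giving 3 matches.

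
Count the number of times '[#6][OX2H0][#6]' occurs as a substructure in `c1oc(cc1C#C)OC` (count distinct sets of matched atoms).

1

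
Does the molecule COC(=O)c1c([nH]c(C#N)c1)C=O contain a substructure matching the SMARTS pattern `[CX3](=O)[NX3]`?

No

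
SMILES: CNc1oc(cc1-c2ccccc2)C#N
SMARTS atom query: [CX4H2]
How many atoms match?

0

The query [CX4H2] means: sp3 carbon (X4) with exactly two hydrogens.
Check the 15 heavy atoms by environment: 1× o (aromatic, H0, X2) → no; 4× c (aromatic, H0, X3) → no; 6× c (aromatic, H1, X3) → no; 1× C (H0, X2) → no; 1× N (H0, X1) → no; 1× N (H1, X3) → no; 1× C (H3, X4) → no.
No environment satisfies the query, so 0 matching atoms.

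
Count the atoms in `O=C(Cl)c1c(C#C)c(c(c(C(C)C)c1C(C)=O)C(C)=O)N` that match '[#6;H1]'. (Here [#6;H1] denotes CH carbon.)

The query [#6;H1] means: any carbon bearing exactly one hydrogen.
Check the 21 heavy atoms by environment: 6× c (aromatic, H0) → no; 4× C (H0) → no; 3× O (H0) → no; 1× Cl (H0) → no; 2× C (H1) → match; 4× C (H3) → no; 1× N (H2) → no.
That gives 2 matching atoms.

2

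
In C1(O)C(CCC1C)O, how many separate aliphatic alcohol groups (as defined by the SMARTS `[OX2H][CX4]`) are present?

2

[OX2H][CX4] is the SMARTS for an aliphatic alcohol: a hydroxyl oxygen bound to an sp3 (X4) carbon.
The molecule carries 2 separate instances of a hydroxyl group (-OH) meeting every constraint; each maps to a distinct set of atoms, giving 2 matches.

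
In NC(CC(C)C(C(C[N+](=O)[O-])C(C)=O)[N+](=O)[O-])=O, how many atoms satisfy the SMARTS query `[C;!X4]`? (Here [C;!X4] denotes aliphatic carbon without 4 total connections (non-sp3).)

The query [C;!X4] means: aliphatic carbon that does not have four total connections.
Check the 18 heavy atoms by environment: 7× C (X4) → no; 2× C (X3) → match; 4× O (X1) → no; 1× N (X3) → no; 2× N (charge +1, X3) → no; 2× O (charge -1, X1) → no.
That gives 2 matching atoms.

2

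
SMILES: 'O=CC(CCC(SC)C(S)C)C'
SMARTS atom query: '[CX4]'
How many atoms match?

8

The query [CX4] means: C with X4: aliphatic carbon with exactly 4 total connections (bonds + H).
Check the 12 heavy atoms by environment: 8× C (X4) → match; 2× S (X2) → no; 1× C (X3) → no; 1× O (X1) → no.
That gives 8 matching atoms.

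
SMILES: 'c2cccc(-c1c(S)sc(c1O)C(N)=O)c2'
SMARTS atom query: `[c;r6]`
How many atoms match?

6

The query [c;r6] means: aromatic carbon that belongs to a six-membered ring.
Check the 16 heavy atoms by environment: 1× s (aromatic, in 5-ring) → no; 4× c (aromatic, in 5-ring) → no; 1× C (acyclic) → no; 2× O (acyclic) → no; 1× N (acyclic) → no; 6× c (aromatic, in 6-ring) → match; 1× S (acyclic) → no.
That gives 6 matching atoms.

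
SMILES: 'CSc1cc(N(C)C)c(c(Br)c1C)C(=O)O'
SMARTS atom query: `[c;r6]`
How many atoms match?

Check the 16 heavy atoms by environment: 6× c (aromatic, in 6-ring) → match; 5× C (acyclic) → no; 1× Br (acyclic) → no; 1× N (acyclic) → no; 1× S (acyclic) → no; 2× O (acyclic) → no.
That gives 6 matching atoms.

6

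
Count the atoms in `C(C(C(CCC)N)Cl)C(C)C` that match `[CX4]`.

9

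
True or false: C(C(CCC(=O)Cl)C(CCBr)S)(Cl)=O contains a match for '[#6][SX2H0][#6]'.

False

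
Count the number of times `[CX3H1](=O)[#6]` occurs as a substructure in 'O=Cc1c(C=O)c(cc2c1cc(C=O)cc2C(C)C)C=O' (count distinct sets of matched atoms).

4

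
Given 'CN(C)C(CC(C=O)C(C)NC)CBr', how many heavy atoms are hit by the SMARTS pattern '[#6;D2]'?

The query [#6;D2] means: any carbon bonded to exactly two heavy atoms.
Check the 14 heavy atoms by environment: 4× C (D1) → no; 3× C (D3) → no; 3× C (D2) → match; 1× N (D3) → no; 1× O (D1) → no; 1× Br (D1) → no; 1× N (D2) → no.
That gives 3 matching atoms.

3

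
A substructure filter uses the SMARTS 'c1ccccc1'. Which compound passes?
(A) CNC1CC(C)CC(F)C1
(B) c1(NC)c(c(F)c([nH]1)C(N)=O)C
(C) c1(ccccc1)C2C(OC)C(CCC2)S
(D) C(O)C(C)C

C

c1ccccc1 describes six aromatic carbons in a ring (a benzene ring).
(A) has a methyl group (-CH3) but no six-membered all-carbon aromatic ring is present.
(B) has a methyl group (-CH3) but no six-membered all-carbon aromatic ring is present.
(C) contains a phenyl ring, which satisfies every atom and bond constraint.
(D) has a methyl group (-CH3) but no six-membered all-carbon aromatic ring is present.
So the answer is (C).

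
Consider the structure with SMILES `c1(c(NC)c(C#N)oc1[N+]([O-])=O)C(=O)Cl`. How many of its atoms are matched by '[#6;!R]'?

Check the 15 heavy atoms by environment: 1× o (aromatic, in 5-ring) → no; 4× c (aromatic, in 5-ring) → no; 3× C (acyclic) → match; 2× N (acyclic) → no; 2× O (acyclic) → no; 1× Cl (acyclic) → no; 1× N (charge +1, acyclic) → no; 1× O (charge -1, acyclic) → no.
That gives 3 matching atoms.

3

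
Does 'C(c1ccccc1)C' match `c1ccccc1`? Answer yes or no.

Yes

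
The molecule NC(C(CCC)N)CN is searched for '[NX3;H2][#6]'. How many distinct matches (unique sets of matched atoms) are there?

[NX3;H2][#6] is the SMARTS for a primary amine: a trivalent nitrogen with two H attached to carbon.
The molecule carries 3 separate instances of a primary amino group (-NH2) meeting every constraint; each maps to a distinct set of atoms, giving 3 matches.

3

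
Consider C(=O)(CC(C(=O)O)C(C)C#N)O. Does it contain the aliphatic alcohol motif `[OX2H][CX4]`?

No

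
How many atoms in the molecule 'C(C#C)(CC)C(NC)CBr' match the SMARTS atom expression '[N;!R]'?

1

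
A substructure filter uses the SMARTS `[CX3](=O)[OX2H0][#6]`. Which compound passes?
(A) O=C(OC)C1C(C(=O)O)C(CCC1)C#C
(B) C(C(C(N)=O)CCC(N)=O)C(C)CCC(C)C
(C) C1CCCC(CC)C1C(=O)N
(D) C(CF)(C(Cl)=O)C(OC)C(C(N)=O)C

[CX3](=O)[OX2H0][#6] describes a carbonyl carbon bonded to an oxygen that is itself bonded to carbon (no H on that O) (an ester).
(A) contains a methyl-ester group (-C(=O)OCH3), which satisfies every atom and bond constraint.
(B) has a primary amide (-C(=O)NH2) but the carbonyl is bonded to N, not to an O-C linkage.
(C) has a primary amide (-C(=O)NH2) but the carbonyl is bonded to N, not to an O-C linkage.
(D) has a methoxy ether (-OCH3) but the ether oxygen is not adjacent to a C=O carbon.
So the answer is (A).

A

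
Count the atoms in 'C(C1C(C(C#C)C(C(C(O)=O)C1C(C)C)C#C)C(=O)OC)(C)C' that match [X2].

6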